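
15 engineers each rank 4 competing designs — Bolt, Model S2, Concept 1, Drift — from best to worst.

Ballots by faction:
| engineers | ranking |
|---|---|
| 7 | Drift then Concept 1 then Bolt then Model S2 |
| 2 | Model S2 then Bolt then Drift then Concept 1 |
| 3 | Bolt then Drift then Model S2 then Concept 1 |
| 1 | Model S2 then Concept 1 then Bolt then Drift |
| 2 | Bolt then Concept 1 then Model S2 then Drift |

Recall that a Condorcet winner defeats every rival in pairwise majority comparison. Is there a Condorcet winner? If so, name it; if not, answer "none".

none

Head-to-head results (15 engineers):
Bolt vs Model S2: Bolt wins 12–3.
Bolt vs Concept 1: Concept 1, 8–7.
Bolt vs Drift: Bolt wins 8–7.
Model S2 vs Concept 1: Concept 1 wins 9–6.
Model S2 vs Drift: Drift, 10–5.
Concept 1–Drift: Drift 12–3.
Every design loses at least once (Bolt loses to Concept 1; Model S2 loses to Bolt; Concept 1 loses to Drift; Drift loses to Bolt). The majority relation contains the cycle Bolt > Drift > Concept 1 > Bolt, so there is no Condorcet winner.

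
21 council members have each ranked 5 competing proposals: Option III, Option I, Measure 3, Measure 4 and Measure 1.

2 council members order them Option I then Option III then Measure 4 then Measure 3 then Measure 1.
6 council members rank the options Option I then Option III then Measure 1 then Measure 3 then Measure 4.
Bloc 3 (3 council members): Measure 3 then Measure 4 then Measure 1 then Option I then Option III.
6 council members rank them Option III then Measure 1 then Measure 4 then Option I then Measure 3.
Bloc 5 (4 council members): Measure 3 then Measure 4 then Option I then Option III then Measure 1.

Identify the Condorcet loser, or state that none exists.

Pairwise majorities:
Option III vs Option I: Option I wins 15–6.
Option III–Measure 3: Option III 14–7.
Option III vs Measure 4: 2+6+6 = 14 for Option III, 7 for Measure 4 — Option III by 14–7.
Option III–Measure 1: Option III 18–3.
Option I–Measure 3: Option I 14–7.
Option I vs Measure 4: Option I preferred on 2+6 = 8 ballots; Measure 4 wins 13–8.
Option I vs Measure 1: 2+6+4 = 12 for Option I, 9 for Measure 1 — Option I by 12–9.
Measure 3 vs Measure 4: 13 to 8, Measure 3.
Measure 3 vs Measure 1: Measure 1, 12–9.
Measure 4–Measure 1: Measure 1 12–9.
Each option has at least one pairwise win (Option III beats Measure 3; Option I beats Option III; Measure 3 beats Measure 4; Measure 4 beats Option I; Measure 1 beats Measure 3) — no Condorcet loser.

none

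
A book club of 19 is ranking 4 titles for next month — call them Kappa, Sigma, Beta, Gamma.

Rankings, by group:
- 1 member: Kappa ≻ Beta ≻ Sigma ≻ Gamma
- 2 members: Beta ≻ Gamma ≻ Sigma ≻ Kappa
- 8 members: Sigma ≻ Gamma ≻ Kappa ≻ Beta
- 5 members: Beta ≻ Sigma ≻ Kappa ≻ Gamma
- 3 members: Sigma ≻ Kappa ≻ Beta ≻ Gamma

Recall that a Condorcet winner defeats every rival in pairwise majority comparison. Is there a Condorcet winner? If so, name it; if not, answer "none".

Check each pair by majority over 19 ballots:
Kappa vs Sigma: Kappa preferred on 1 ballot; Sigma wins 18–1.
Kappa vs Beta: 1+8+3 = 12 for Kappa, 7 for Beta — Kappa by 12–7.
Kappa vs Gamma: Kappa preferred on 1+5+3 = 9 ballots; Gamma wins 10–9.
Sigma vs Beta: 11 to 8, Sigma.
Sigma vs Gamma: Sigma preferred on 1+8+5+3 = 17 ballots; Sigma wins 17–2.
Beta vs Gamma: Beta preferred on 1+2+5+3 = 11 ballots; Beta wins 11–8.
Sigma wins every pairwise contest, so Sigma is the Condorcet winner.

Sigma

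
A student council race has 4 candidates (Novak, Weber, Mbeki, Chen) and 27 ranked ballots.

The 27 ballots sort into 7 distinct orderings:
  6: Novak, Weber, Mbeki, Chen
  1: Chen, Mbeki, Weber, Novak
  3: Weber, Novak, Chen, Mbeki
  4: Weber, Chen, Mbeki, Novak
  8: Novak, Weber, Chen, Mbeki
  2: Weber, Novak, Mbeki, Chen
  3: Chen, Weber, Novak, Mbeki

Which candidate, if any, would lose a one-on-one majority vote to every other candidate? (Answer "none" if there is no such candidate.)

Head-to-head results (27 voters):
Novak vs Weber: Novak wins 14–13.
Novak vs Mbeki: 22 to 5, Novak.
Novak vs Chen: Novak, 19–8.
Weber vs Mbeki: Weber, 26–1.
Weber vs Chen: Weber preferred on 6+3+4+8+2 = 23 ballots; Weber wins 23–4.
Mbeki vs Chen: Mbeki is ranked higher on 6+2 = 8 ballots, Chen on 19. Chen wins 19–8.
Mbeki loses to every other candidate — it is the Condorcet loser.

Mbeki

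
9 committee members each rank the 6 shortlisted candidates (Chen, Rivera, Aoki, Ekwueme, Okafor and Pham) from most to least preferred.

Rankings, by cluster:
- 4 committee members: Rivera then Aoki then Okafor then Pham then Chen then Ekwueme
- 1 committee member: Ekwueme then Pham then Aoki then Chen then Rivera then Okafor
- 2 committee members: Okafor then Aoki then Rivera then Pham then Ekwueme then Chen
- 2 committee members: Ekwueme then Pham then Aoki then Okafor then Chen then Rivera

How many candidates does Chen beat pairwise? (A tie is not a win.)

0

Chen against each rival (9 committee members):
Chen–Rivera: Rivera 6–3.
Chen vs Aoki: Aoki, 9–0.
Chen vs Ekwueme: Chen preferred on 4 ballots; Ekwueme wins 5–4.
Chen vs Okafor: Okafor wins 8–1.
Chen vs Pham: 0 to 9, Pham.
Chen beats no one; loses to Rivera, Aoki, Ekwueme, Okafor, Pham — 0 pairwise wins.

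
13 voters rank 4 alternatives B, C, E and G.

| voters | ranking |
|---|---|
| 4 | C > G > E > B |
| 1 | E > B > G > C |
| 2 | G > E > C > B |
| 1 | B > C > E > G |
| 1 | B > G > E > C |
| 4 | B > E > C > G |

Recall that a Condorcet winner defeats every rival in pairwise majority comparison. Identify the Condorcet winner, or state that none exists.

Pairwise majorities:
B vs C: 7 to 6, B.
B vs E: 6 to 7, E.
B vs G: B is ranked higher on 1+1+1+4 = 7 ballots, G on 6. B wins 7–6.
C vs E: 4+1 = 5 for C, 8 for E — E by 8–5.
C vs G: C is ranked higher on 4+1+4 = 9 ballots, G on 4. C wins 9–4.
E vs G: 1+1+4 = 6 for E, 7 for G — G by 7–6.
Every alternative loses at least once (B loses to E; C loses to B; E loses to G; G loses to B). The majority relation contains the cycle B > G > E > B, so there is no Condorcet winner.

none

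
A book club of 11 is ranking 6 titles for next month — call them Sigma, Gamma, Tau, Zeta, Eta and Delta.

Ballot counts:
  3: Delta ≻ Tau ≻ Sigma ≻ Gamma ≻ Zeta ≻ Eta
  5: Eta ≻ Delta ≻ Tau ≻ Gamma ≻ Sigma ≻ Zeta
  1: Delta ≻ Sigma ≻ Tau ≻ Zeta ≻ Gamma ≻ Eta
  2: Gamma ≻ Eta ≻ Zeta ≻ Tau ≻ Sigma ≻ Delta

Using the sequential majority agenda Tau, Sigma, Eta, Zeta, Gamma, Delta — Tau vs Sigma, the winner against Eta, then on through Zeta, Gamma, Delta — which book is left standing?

Delta

Round 1: Tau vs Sigma — 10–1, Tau advances.
Round 2: Tau vs Eta — 4–7, Eta advances.
Round 3: Eta vs Zeta — 7–4, Eta advances.
Round 4: Eta vs Gamma — 5–6, Gamma advances.
Round 5: Gamma vs Delta — 2–9, Delta advances.
Delta survives the agenda.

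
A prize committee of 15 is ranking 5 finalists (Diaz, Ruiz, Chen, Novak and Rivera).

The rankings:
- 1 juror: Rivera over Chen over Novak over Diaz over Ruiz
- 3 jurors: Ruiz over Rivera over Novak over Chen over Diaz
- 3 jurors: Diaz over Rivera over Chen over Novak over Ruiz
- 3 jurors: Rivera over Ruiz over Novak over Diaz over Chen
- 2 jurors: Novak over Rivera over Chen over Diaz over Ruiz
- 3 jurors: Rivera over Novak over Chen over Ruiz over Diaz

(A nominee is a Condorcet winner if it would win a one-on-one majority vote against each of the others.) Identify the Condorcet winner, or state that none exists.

Head-to-head results (15 jurors):
Diaz–Ruiz: Ruiz 9–6.
Diaz vs Chen: 3+3 = 6 for Diaz, 9 for Chen — Chen by 9–6.
Diaz vs Novak: Diaz preferred on 3 ballots; Novak wins 12–3.
Diaz vs Rivera: Diaz is ranked higher on 3 ballots, Rivera on 12. Rivera wins 12–3.
Ruiz vs Chen: 6 to 9, Chen.
Ruiz–Novak: Novak 9–6.
Ruiz vs Rivera: Ruiz preferred on 3 ballots; Rivera wins 12–3.
Chen vs Novak: Novak, 11–4.
Chen vs Rivera: Chen preferred on 0 ballots; Rivera wins 15–0.
Novak–Rivera: Rivera 13–2.
Rivera wins every pairwise contest, so Rivera is the Condorcet winner.

Rivera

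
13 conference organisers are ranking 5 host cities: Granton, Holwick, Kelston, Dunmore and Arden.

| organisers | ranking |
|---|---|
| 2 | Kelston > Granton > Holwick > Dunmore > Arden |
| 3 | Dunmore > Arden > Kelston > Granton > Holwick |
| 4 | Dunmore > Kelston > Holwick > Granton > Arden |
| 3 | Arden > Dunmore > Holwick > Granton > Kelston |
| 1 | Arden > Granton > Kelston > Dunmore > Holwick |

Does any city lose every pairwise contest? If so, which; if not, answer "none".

Granton

Pairwise majorities:
Granton vs Holwick: Granton preferred on 2+3+1 = 6 ballots; Holwick wins 7–6.
Granton–Kelston: Kelston 9–4.
Granton vs Dunmore: 2+1 = 3 for Granton, 10 for Dunmore — Dunmore by 10–3.
Granton vs Arden: Arden, 7–6.
Holwick vs Kelston: 3 for Holwick, 10 for Kelston — Kelston by 10–3.
Holwick vs Dunmore: Holwick preferred on 2 ballots; Dunmore wins 11–2.
Holwick vs Arden: Arden wins 7–6.
Kelston vs Dunmore: Kelston preferred on 2+1 = 3 ballots; Dunmore wins 10–3.
Kelston vs Arden: Arden, 7–6.
Dunmore vs Arden: Dunmore wins 9–4.
Only Granton has no wins; Granton is the Condorcet loser.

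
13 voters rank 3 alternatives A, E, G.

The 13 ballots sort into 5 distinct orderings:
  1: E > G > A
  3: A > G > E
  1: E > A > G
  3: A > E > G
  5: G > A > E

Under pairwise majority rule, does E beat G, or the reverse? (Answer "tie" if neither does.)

G

Ballots ranking E above G: 1 + 1 + 3 = 5.
Ballots ranking G above E: 13 − 5 = 8.
G wins the head-to-head 8–5.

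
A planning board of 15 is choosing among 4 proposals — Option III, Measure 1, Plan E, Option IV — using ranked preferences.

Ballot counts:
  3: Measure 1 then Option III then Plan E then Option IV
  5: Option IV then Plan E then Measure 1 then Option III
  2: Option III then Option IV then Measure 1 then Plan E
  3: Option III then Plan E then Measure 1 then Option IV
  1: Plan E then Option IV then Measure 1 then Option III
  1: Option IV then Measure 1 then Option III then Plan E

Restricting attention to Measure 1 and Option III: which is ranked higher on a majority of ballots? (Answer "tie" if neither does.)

Measure 1

Ballots ranking Measure 1 above Option III: 3 + 5 + 1 + 1 = 10.
Ballots ranking Option III above Measure 1: 15 − 10 = 5.
Measure 1 wins the head-to-head 10–5.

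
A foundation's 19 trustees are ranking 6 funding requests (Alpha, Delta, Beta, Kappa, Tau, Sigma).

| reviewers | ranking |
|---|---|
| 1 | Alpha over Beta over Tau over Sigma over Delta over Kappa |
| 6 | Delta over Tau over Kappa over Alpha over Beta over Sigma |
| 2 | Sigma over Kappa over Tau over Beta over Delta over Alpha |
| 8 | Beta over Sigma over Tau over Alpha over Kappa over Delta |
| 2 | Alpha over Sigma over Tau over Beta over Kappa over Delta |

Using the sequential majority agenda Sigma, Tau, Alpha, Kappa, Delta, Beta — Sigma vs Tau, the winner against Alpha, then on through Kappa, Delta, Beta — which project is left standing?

Beta

Round 1: Sigma vs Tau — 12–7, Sigma advances.
Round 2: Sigma vs Alpha — 10–9, Sigma advances.
Round 3: Sigma vs Kappa — 13–6, Sigma advances.
Round 4: Sigma vs Delta — 13–6, Sigma advances.
Round 5: Sigma vs Beta — 4–15, Beta advances.
Beta survives the agenda.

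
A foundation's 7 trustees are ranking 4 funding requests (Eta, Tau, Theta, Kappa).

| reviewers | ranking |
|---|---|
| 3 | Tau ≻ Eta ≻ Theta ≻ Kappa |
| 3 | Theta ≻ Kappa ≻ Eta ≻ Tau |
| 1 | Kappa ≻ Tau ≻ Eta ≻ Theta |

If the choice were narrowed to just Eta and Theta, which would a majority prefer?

Ballots ranking Eta above Theta: 3 + 1 = 4.
Ballots ranking Theta above Eta: 7 − 4 = 3.
Eta wins the head-to-head 4–3.

Eta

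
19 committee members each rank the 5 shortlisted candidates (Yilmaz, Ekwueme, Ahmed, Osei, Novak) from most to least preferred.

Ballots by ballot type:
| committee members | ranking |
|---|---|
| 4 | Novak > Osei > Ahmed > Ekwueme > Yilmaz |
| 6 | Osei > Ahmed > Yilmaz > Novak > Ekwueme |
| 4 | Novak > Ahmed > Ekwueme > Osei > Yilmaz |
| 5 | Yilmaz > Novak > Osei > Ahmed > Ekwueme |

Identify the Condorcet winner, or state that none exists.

none

Check each pair by majority over 19 ballots:
Yilmaz vs Ekwueme: Yilmaz is ranked higher on 6+5 = 11 ballots, Ekwueme on 8. Yilmaz wins 11–8.
Yilmaz vs Ahmed: 5 to 14, Ahmed.
Yilmaz vs Osei: Yilmaz is ranked higher on 5 ballots, Osei on 14. Osei wins 14–5.
Yilmaz vs Novak: Yilmaz is ranked higher on 6+5 = 11 ballots, Novak on 8. Yilmaz wins 11–8.
Ekwueme vs Ahmed: 0 for Ekwueme, 19 for Ahmed — Ahmed by 19–0.
Ekwueme vs Osei: 4 to 15, Osei.
Ekwueme vs Novak: 0 for Ekwueme, 19 for Novak — Novak by 19–0.
Ahmed vs Osei: Ahmed preferred on 4 ballots; Osei wins 15–4.
Ahmed vs Novak: Ahmed is ranked higher on 6 ballots, Novak on 13. Novak wins 13–6.
Osei vs Novak: Osei preferred on 6 ballots; Novak wins 13–6.
Every candidate loses at least once (Yilmaz loses to Ahmed; Ekwueme loses to Yilmaz; Ahmed loses to Osei; Osei loses to Novak; Novak loses to Yilmaz). The majority relation contains the cycle Yilmaz > Novak > Ahmed > Yilmaz, so there is no Condorcet winner.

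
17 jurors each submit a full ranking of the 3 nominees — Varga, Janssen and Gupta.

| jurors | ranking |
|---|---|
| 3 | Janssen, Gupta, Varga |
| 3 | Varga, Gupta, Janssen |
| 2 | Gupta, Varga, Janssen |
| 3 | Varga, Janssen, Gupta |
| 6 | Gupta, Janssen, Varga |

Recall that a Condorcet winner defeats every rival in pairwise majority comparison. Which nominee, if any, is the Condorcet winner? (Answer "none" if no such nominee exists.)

Pairwise majorities:
Varga vs Janssen: Janssen wins 9–8.
Varga vs Gupta: Gupta wins 11–6.
Janssen vs Gupta: Gupta, 11–6.
Gupta defeats every rival head-to-head and is the Condorcet winner.

Gupta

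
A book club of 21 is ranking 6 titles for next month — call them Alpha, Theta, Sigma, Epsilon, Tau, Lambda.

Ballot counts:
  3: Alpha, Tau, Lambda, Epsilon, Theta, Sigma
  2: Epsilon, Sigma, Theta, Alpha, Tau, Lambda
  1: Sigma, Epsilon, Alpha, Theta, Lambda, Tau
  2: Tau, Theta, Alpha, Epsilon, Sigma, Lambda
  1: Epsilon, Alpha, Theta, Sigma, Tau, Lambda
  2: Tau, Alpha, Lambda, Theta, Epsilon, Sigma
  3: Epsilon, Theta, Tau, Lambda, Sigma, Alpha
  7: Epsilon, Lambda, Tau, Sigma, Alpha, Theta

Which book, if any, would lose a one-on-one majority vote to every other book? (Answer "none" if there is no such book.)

none

Pairwise majorities:
Alpha vs Theta: 14 to 7, Alpha.
Alpha vs Sigma: Alpha preferred on 3+2+1+2 = 8 ballots; Sigma wins 13–8.
Alpha–Epsilon: Epsilon 14–7.
Alpha vs Tau: Tau, 14–7.
Alpha vs Lambda: Alpha preferred on 3+2+1+2+1+2 = 11 ballots; Alpha wins 11–10.
Theta vs Sigma: 3+2+1+2+3 = 11 for Theta, 10 for Sigma — Theta by 11–10.
Theta vs Epsilon: 2+2 = 4 for Theta, 17 for Epsilon — Epsilon by 17–4.
Theta–Tau: Tau 14–7.
Theta vs Lambda: Lambda wins 12–9.
Sigma vs Epsilon: 1 to 20, Epsilon.
Sigma vs Tau: Tau wins 17–4.
Sigma vs Lambda: Lambda wins 15–6.
Epsilon vs Tau: Epsilon is ranked higher on 2+1+1+3+7 = 14 ballots, Tau on 7. Epsilon wins 14–7.
Epsilon vs Lambda: Epsilon wins 16–5.
Tau vs Lambda: Tau wins 13–8.
Every book wins at least one matchup (Alpha beats Theta; Theta beats Sigma; Sigma beats Alpha; Epsilon beats Alpha; Tau beats Alpha; Lambda beats Theta), so there is no Condorcet loser.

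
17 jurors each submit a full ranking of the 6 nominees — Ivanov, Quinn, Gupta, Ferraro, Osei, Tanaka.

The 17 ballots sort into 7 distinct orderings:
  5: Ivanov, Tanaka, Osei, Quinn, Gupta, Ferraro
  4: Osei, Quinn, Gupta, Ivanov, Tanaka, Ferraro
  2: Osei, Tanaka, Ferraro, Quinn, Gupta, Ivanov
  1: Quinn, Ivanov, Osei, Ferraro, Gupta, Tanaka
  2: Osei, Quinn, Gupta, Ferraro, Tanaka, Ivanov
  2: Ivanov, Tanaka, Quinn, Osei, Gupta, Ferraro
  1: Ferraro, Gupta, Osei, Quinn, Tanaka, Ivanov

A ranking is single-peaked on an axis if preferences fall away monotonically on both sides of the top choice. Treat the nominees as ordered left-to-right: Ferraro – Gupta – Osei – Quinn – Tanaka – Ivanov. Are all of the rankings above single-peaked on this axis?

Axis positions: Ferraro=1, Gupta=2, Osei=3, Quinn=4, Tanaka=5, Ivanov=6.
Bloc 1: ranking walks positions 6-5-3-4-2-1; Osei is ranked above Quinn even though Quinn lies between Osei and the peak Ivanov on the axis — preferences dip and rise again. Not single-peaked.
Bloc 2: ranking walks positions 3-4-2-6-5-1; Ivanov is ranked above Tanaka even though Tanaka lies between Ivanov and the peak Osei on the axis — preferences dip and rise again. Not single-peaked.
Bloc 3: ranking walks positions 3-5-1-4-2-6; Tanaka is ranked above Quinn even though Quinn lies between Tanaka and the peak Osei on the axis — preferences dip and rise again. Not single-peaked.
Bloc 4: ranking walks positions 4-6-3-1-2-5; Ivanov is ranked above Tanaka even though Tanaka lies between Ivanov and the peak Quinn on the axis — preferences dip and rise again. Not single-peaked.
Bloc 5 (peak Osei at position 3): ranking walks positions 3-4-2-1-5-6, expanding outward from the peak — single-peaked.
Bloc 6 (peak Ivanov at position 6): ranking walks positions 6-5-4-3-2-1, expanding outward from the peak — single-peaked.
Bloc 7 (peak Ferraro at position 1): ranking walks positions 1-2-3-4-5-6, expanding outward from the peak — single-peaked.
Bloc 1 violates single-peakedness, so the profile is not single-peaked on this axis.

no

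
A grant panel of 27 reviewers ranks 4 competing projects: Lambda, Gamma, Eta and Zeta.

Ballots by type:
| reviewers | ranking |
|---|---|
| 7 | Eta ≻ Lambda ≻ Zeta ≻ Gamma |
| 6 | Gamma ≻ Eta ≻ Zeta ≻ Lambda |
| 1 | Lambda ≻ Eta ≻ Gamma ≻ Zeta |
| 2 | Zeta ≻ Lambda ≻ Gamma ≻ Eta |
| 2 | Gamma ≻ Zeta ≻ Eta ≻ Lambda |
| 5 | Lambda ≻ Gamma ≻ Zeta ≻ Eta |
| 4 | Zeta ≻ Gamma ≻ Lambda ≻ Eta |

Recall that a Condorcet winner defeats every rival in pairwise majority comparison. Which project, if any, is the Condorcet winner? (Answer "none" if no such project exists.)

none

Pairwise majorities:
Lambda vs Gamma: Lambda, 15–12.
Lambda vs Eta: Eta wins 15–12.
Lambda vs Zeta: Zeta wins 14–13.
Gamma–Eta: Gamma 19–8.
Gamma vs Zeta: Gamma wins 14–13.
Eta vs Zeta: Eta, 14–13.
No project is unbeaten: Lambda loses to Eta; Gamma loses to Lambda; Eta loses to Gamma; Zeta loses to Gamma. In particular Lambda > Gamma > Eta > Lambda is a majority cycle — no Condorcet winner exists.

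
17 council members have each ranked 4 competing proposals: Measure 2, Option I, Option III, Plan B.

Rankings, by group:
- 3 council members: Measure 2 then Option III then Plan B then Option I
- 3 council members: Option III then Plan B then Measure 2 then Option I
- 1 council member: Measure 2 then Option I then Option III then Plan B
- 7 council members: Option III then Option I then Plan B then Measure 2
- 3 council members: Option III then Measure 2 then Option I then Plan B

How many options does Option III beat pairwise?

3

Option III against each rival (17 council members):
Option III vs Measure 2: Option III wins 13–4.
Option III vs Option I: Option III, 16–1.
Option III vs Plan B: Option III, 17–0.
Option III beats Measure 2, Option I, Plan B — 3 pairwise wins.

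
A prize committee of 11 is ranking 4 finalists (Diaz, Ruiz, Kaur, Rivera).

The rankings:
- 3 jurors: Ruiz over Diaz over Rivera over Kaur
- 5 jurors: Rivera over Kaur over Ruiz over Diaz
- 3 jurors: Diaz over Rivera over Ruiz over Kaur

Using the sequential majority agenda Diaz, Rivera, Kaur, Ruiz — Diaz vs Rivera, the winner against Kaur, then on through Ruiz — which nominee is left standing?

Ruiz

Round 1: Diaz vs Rivera — 6–5, Diaz advances.
Round 2: Diaz vs Kaur — 6–5, Diaz advances.
Round 3: Diaz vs Ruiz — 3–8, Ruiz advances.
Ruiz survives the agenda.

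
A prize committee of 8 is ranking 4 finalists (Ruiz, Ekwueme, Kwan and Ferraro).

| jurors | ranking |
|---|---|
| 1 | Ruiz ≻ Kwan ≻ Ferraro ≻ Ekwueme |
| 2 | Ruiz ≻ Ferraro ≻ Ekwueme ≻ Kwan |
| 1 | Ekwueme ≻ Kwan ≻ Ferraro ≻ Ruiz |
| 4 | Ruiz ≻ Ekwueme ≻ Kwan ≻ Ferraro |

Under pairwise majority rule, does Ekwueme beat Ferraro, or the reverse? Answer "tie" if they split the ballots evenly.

Ballots ranking Ekwueme above Ferraro: 1 + 4 = 5.
Ballots ranking Ferraro above Ekwueme: 8 − 5 = 3.
Ekwueme wins the head-to-head 5–3.

Ekwueme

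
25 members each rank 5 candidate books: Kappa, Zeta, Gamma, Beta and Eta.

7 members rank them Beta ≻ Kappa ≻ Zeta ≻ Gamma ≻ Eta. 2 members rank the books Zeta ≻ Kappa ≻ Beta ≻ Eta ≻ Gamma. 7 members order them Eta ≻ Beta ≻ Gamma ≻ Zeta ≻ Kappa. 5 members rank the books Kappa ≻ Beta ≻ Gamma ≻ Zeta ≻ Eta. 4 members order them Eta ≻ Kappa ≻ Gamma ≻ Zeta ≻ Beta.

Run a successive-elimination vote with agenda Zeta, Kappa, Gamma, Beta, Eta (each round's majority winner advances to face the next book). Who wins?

Beta

Round 1: Zeta vs Kappa — 9–16, Kappa advances.
Round 2: Kappa vs Gamma — 18–7, Kappa advances.
Round 3: Kappa vs Beta — 11–14, Beta advances.
Round 4: Beta vs Eta — 14–11, Beta advances.
The agenda winner is Beta.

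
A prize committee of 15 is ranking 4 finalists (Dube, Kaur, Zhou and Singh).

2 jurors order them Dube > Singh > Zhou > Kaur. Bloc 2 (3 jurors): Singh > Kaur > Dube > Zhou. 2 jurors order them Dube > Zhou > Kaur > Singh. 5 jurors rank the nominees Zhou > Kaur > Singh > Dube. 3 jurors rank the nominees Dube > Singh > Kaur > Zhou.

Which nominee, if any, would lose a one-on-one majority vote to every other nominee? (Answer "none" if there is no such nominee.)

Pairwise majorities:
Dube vs Kaur: 2+2+3 = 7 for Dube, 8 for Kaur — Kaur by 8–7.
Dube vs Zhou: Dube is ranked higher on 2+3+2+3 = 10 ballots, Zhou on 5. Dube wins 10–5.
Dube vs Singh: Dube is ranked higher on 2+2+3 = 7 ballots, Singh on 8. Singh wins 8–7.
Kaur vs Zhou: 3+3 = 6 for Kaur, 9 for Zhou — Zhou by 9–6.
Kaur vs Singh: Singh, 8–7.
Zhou vs Singh: Zhou is ranked higher on 2+5 = 7 ballots, Singh on 8. Singh wins 8–7.
No nominee is winless: Dube beats Zhou; Kaur beats Dube; Zhou beats Kaur; Singh beats Dube. There is no Condorcet loser.

none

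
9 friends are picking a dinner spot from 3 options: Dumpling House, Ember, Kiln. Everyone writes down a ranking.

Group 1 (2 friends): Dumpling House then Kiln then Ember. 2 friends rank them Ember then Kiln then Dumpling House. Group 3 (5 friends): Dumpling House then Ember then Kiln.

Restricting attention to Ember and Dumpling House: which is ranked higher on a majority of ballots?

Ballots ranking Ember above Dumpling House: 2.
Ballots ranking Dumpling House above Ember: 9 − 2 = 7.
Dumpling House wins the head-to-head 7–2.

Dumpling House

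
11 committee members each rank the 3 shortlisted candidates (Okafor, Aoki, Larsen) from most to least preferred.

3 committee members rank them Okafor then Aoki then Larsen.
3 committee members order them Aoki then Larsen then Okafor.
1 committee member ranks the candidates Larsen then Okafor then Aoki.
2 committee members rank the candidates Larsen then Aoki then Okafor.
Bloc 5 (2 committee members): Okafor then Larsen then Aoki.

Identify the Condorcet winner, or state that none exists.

none

Head-to-head results (11 committee members):
Okafor vs Aoki: 6 to 5, Okafor.
Okafor vs Larsen: 3+2 = 5 for Okafor, 6 for Larsen — Larsen by 6–5.
Aoki vs Larsen: 3+3 = 6 for Aoki, 5 for Larsen — Aoki by 6–5.
Each candidate drops at least one matchup (Okafor loses to Larsen; Aoki loses to Okafor; Larsen loses to Aoki); the cycle Okafor beats Aoki beats Larsen beats Okafor rules out a Condorcet winner.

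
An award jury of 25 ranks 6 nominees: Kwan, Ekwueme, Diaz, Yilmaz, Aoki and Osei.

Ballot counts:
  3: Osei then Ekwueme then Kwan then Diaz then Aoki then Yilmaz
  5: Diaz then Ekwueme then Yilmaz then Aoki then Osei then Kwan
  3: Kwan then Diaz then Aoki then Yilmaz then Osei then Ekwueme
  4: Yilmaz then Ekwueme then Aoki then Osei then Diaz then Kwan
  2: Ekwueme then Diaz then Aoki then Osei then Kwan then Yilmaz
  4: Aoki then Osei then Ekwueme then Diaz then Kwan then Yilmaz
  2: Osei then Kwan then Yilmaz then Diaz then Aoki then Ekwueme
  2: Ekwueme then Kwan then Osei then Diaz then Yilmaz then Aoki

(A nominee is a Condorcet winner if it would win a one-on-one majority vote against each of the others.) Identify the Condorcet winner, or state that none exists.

Ekwueme

Head-to-head results (25 jurors):
Kwan–Ekwueme: Ekwueme 20–5.
Kwan vs Diaz: Diaz, 15–10.
Kwan–Yilmaz: Kwan 16–9.
Kwan vs Aoki: Aoki wins 15–10.
Kwan vs Osei: Osei wins 20–5.
Ekwueme–Diaz: Ekwueme 15–10.
Ekwueme vs Yilmaz: Ekwueme wins 16–9.
Ekwueme vs Aoki: Ekwueme, 16–9.
Ekwueme–Osei: Ekwueme 13–12.
Diaz–Yilmaz: Diaz 19–6.
Diaz vs Aoki: Diaz, 17–8.
Diaz vs Osei: Osei, 15–10.
Yilmaz vs Aoki: Yilmaz, 13–12.
Yilmaz–Osei: Osei 13–12.
Aoki vs Osei: Aoki, 18–7.
Ekwueme wins every pairwise contest, so Ekwueme is the Condorcet winner.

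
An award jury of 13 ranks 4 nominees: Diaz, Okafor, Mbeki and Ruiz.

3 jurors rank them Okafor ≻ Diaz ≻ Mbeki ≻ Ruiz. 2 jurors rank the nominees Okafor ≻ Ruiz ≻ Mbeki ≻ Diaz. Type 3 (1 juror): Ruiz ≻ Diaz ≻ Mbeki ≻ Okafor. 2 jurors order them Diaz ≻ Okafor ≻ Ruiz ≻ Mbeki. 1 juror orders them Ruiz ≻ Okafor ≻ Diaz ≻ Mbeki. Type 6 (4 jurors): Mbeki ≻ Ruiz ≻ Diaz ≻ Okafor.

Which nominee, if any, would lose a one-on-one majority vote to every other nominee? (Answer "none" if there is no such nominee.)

Head-to-head results (13 jurors):
Diaz vs Okafor: 1+2+4 = 7 for Diaz, 6 for Okafor — Diaz by 7–6.
Diaz vs Mbeki: Diaz preferred on 3+1+2+1 = 7 ballots; Diaz wins 7–6.
Diaz–Ruiz: Ruiz 8–5.
Okafor vs Mbeki: 8 to 5, Okafor.
Okafor–Ruiz: Okafor 7–6.
Mbeki vs Ruiz: Mbeki is ranked higher on 3+4 = 7 ballots, Ruiz on 6. Mbeki wins 7–6.
Each nominee has at least one pairwise win (Diaz beats Okafor; Okafor beats Mbeki; Mbeki beats Ruiz; Ruiz beats Diaz) — no Condorcet loser.

none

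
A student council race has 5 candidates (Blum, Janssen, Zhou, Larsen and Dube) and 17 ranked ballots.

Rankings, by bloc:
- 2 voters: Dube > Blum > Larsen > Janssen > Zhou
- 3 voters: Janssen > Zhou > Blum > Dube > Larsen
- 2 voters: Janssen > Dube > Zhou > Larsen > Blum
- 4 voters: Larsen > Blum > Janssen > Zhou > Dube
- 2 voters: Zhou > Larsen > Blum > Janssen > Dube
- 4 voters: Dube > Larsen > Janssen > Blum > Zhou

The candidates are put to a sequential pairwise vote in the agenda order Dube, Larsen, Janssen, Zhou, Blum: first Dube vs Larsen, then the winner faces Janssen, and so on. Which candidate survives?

Janssen

Round 1: Dube vs Larsen — 11–6, Dube advances.
Round 2: Dube vs Janssen — 6–11, Janssen advances.
Round 3: Janssen vs Zhou — 15–2, Janssen advances.
Round 4: Janssen vs Blum — 9–8, Janssen advances.
Janssen survives the agenda.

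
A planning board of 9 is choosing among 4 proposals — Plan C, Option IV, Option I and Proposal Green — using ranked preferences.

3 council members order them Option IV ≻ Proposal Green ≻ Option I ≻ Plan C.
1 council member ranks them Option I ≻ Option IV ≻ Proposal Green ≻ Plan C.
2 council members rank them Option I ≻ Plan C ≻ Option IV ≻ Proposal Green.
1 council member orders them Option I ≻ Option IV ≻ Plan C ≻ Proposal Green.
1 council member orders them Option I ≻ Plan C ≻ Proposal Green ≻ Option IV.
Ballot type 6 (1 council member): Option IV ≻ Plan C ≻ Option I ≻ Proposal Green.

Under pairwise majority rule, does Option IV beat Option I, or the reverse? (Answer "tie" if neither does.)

Option I

Ballots ranking Option IV above Option I: 3 + 1 = 4.
Ballots ranking Option I above Option IV: 9 − 4 = 5.
Option I wins the head-to-head 5–4.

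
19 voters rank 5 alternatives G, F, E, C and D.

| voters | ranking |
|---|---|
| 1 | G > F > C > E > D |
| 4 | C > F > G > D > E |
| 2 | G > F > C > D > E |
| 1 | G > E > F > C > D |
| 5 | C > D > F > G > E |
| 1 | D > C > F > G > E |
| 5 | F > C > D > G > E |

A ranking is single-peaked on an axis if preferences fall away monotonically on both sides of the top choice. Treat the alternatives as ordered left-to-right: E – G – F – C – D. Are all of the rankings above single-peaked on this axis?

Axis positions: E=1, G=2, F=3, C=4, D=5.
Ballot type 1 (peak G at position 2): ranking walks positions 2-3-4-1-5, expanding outward from the peak — single-peaked.
Ballot type 2 (peak C at position 4): ranking walks positions 4-3-2-5-1, expanding outward from the peak — single-peaked.
Ballot type 3 (peak G at position 2): ranking walks positions 2-3-4-5-1, expanding outward from the peak — single-peaked.
Ballot type 4 (peak G at position 2): ranking walks positions 2-1-3-4-5, expanding outward from the peak — single-peaked.
Ballot type 5 (peak C at position 4): ranking walks positions 4-5-3-2-1, expanding outward from the peak — single-peaked.
Ballot type 6 (peak D at position 5): ranking walks positions 5-4-3-2-1, expanding outward from the peak — single-peaked.
Ballot type 7 (peak F at position 3): ranking walks positions 3-4-5-2-1, expanding outward from the peak — single-peaked.
Every ranking is single-peaked on this axis.

yes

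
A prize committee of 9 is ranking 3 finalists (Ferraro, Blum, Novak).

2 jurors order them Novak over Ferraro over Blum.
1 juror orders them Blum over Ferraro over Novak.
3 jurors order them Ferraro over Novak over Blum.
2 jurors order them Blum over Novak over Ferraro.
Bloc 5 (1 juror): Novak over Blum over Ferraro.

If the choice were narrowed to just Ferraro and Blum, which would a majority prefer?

Ferraro

Ballots ranking Ferraro above Blum: 2 + 3 = 5.
Ballots ranking Blum above Ferraro: 9 − 5 = 4.
Ferraro wins the head-to-head 5–4.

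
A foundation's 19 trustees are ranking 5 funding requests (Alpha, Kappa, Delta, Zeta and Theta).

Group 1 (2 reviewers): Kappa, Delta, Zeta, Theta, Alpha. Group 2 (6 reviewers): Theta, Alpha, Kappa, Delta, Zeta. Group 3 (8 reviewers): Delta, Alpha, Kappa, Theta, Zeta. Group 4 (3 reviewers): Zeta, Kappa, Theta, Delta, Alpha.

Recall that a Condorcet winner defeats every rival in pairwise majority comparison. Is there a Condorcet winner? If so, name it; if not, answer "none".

Pairwise majorities:
Alpha vs Kappa: 14 to 5, Alpha.
Alpha vs Delta: Alpha preferred on 6 ballots; Delta wins 13–6.
Alpha vs Zeta: Alpha preferred on 6+8 = 14 ballots; Alpha wins 14–5.
Alpha vs Theta: Alpha is ranked higher on 8 ballots, Theta on 11. Theta wins 11–8.
Kappa vs Delta: 2+6+3 = 11 for Kappa, 8 for Delta — Kappa by 11–8.
Kappa vs Zeta: 2+6+8 = 16 for Kappa, 3 for Zeta — Kappa by 16–3.
Kappa vs Theta: 13 to 6, Kappa.
Delta vs Zeta: Delta preferred on 2+6+8 = 16 ballots; Delta wins 16–3.
Delta vs Theta: 10 to 9, Delta.
Zeta vs Theta: 5 to 14, Theta.
Every project loses at least once (Alpha loses to Delta; Kappa loses to Alpha; Delta loses to Kappa; Zeta loses to Alpha; Theta loses to Kappa). The majority relation contains the cycle Alpha beats Kappa beats Delta beats Alpha, so there is no Condorcet winner.

none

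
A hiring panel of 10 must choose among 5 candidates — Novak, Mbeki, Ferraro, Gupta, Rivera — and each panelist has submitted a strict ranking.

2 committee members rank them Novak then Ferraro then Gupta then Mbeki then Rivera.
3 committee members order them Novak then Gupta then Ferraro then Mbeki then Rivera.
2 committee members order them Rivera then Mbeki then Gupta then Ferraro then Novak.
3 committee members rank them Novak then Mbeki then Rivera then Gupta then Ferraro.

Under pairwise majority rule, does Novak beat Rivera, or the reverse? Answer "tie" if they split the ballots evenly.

Novak

Ballots ranking Novak above Rivera: 2 + 3 + 3 = 8.
Ballots ranking Rivera above Novak: 10 − 8 = 2.
Novak wins the head-to-head 8–2.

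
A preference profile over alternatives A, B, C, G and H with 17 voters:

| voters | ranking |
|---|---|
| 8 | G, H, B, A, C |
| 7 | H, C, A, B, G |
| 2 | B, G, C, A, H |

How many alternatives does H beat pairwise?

3

H against each rival (17 voters):
H vs A: 8+7 = 15 for H, 2 for A — H by 15–2.
H vs B: H, 15–2.
H vs C: H is ranked higher on 8+7 = 15 ballots, C on 2. H wins 15–2.
H–G: G 10–7.
H beats A, B, C; loses to G — 3 pairwise wins.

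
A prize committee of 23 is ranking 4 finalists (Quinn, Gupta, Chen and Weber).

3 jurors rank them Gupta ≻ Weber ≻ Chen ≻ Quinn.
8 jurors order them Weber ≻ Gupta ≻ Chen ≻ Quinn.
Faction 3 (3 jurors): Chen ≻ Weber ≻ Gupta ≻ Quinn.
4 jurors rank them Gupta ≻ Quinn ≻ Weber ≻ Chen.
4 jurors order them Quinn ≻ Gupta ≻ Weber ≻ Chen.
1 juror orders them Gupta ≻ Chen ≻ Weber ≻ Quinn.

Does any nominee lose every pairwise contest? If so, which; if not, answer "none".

Head-to-head results (23 jurors):
Quinn vs Gupta: 4 to 19, Gupta.
Quinn vs Chen: 8 to 15, Chen.
Quinn vs Weber: Quinn preferred on 4+4 = 8 ballots; Weber wins 15–8.
Gupta vs Chen: 3+8+4+4+1 = 20 for Gupta, 3 for Chen — Gupta by 20–3.
Gupta vs Weber: 12 to 11, Gupta.
Chen vs Weber: 3+1 = 4 for Chen, 19 for Weber — Weber by 19–4.
Only Quinn has no wins; Quinn is the Condorcet loser.

Quinn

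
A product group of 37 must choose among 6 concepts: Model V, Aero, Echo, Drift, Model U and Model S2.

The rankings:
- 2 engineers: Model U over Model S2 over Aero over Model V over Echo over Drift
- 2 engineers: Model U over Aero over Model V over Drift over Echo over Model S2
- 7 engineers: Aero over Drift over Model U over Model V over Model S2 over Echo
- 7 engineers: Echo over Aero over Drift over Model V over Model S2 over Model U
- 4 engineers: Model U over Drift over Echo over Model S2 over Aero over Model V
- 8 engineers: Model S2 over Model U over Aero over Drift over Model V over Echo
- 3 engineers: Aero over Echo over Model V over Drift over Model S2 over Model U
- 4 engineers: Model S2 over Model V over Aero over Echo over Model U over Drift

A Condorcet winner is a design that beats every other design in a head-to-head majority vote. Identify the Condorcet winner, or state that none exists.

Aero

Check each pair by majority over 37 ballots:
Model V–Aero: Aero 33–4.
Model V vs Echo: Model V, 23–14.
Model V vs Drift: Drift, 26–11.
Model V–Model U: Model U 23–14.
Model V vs Model S2: Model V, 19–18.
Aero–Echo: Aero 26–11.
Aero vs Drift: Aero wins 33–4.
Aero vs Model U: Aero, 21–16.
Aero vs Model S2: Aero wins 19–18.
Echo–Drift: Drift 21–16.
Echo vs Model U: Model U, 23–14.
Echo vs Model S2: Model S2 wins 21–16.
Drift vs Model U: Model U wins 20–17.
Drift vs Model S2: Drift, 23–14.
Model U vs Model S2: Model S2, 22–15.
Aero defeats every rival head-to-head and is the Condorcet winner.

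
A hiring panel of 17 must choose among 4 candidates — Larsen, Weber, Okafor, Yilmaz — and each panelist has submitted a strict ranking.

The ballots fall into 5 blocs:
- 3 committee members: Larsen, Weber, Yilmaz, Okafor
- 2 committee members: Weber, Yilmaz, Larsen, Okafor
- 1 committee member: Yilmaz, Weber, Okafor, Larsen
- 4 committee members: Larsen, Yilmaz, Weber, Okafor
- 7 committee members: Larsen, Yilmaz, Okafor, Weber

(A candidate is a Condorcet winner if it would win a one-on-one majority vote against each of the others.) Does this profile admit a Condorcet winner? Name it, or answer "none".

Pairwise majorities:
Larsen vs Weber: Larsen wins 14–3.
Larsen vs Okafor: Larsen, 16–1.
Larsen vs Yilmaz: Larsen, 14–3.
Weber–Okafor: Weber 10–7.
Weber vs Yilmaz: Yilmaz, 12–5.
Okafor vs Yilmaz: Yilmaz wins 17–0.
Larsen wins every pairwise contest, so Larsen is the Condorcet winner.

Larsen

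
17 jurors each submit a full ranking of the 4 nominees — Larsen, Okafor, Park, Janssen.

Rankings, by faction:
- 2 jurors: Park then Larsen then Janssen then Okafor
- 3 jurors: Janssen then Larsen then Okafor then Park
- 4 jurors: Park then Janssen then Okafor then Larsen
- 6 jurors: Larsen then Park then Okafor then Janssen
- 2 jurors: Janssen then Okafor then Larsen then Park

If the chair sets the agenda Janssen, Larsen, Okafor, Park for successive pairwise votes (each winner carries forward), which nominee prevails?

Round 1: Janssen vs Larsen — 9–8, Janssen advances.
Round 2: Janssen vs Okafor — 11–6, Janssen advances.
Round 3: Janssen vs Park — 5–12, Park advances.
Park survives the agenda.

Park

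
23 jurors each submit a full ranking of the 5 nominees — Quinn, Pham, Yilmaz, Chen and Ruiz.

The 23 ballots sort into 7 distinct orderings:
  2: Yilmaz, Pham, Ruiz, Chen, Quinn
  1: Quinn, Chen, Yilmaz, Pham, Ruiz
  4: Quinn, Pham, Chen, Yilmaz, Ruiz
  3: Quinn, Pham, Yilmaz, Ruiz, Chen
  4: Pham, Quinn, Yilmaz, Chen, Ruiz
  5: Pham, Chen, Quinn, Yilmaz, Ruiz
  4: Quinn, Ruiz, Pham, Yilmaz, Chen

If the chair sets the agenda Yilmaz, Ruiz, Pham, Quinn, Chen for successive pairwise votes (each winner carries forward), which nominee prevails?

Quinn

Round 1: Yilmaz vs Ruiz — 19–4, Yilmaz advances.
Round 2: Yilmaz vs Pham — 3–20, Pham advances.
Round 3: Pham vs Quinn — 11–12, Quinn advances.
Round 4: Quinn vs Chen — 16–7, Quinn advances.
The agenda winner is Quinn.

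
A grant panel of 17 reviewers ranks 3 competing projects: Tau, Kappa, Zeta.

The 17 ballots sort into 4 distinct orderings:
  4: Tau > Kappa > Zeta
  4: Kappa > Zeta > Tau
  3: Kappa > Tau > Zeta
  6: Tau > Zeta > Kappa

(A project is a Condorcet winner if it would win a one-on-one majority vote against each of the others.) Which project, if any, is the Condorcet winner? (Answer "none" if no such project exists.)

Tau

Pairwise majorities:
Tau vs Kappa: 10 to 7, Tau.
Tau vs Zeta: 13 to 4, Tau.
Kappa vs Zeta: Kappa is ranked higher on 4+4+3 = 11 ballots, Zeta on 6. Kappa wins 11–6.
Tau beats each of Kappa, Zeta — Tau is the Condorcet winner.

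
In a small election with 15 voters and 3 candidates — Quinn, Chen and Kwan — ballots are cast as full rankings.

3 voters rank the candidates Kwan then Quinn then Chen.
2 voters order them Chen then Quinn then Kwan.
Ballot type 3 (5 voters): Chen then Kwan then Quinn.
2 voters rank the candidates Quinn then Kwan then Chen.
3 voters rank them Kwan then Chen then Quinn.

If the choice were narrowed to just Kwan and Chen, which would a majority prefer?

Ballots ranking Kwan above Chen: 3 + 2 + 3 = 8.
Ballots ranking Chen above Kwan: 15 − 8 = 7.
Kwan wins the head-to-head 8–7.

Kwan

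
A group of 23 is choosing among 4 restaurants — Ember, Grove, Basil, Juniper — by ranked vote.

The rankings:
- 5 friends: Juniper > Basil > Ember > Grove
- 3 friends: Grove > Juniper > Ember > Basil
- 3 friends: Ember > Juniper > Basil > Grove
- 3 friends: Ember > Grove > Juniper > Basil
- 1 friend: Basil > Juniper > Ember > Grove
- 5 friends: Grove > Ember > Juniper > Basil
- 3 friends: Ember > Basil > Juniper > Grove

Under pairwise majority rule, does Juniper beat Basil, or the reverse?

Juniper

Ballots ranking Juniper above Basil: 5 + 3 + 3 + 3 + 5 = 19.
Ballots ranking Basil above Juniper: 23 − 19 = 4.
Juniper wins the head-to-head 19–4.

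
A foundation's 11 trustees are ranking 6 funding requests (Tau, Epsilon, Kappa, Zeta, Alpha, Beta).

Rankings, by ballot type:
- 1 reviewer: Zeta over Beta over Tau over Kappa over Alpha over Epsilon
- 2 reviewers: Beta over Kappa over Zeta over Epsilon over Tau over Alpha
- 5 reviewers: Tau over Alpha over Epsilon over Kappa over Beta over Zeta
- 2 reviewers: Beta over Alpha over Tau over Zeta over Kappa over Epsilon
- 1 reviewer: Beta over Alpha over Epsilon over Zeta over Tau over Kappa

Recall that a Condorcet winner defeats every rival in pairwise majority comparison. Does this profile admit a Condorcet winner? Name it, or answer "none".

Head-to-head results (11 reviewers):
Tau vs Epsilon: Tau preferred on 1+5+2 = 8 ballots; Tau wins 8–3.
Tau vs Kappa: Tau preferred on 1+5+2+1 = 9 ballots; Tau wins 9–2.
Tau vs Zeta: Tau is ranked higher on 5+2 = 7 ballots, Zeta on 4. Tau wins 7–4.
Tau vs Alpha: Tau is ranked higher on 1+2+5 = 8 ballots, Alpha on 3. Tau wins 8–3.
Tau vs Beta: 5 to 6, Beta.
Epsilon vs Kappa: Epsilon preferred on 5+1 = 6 ballots; Epsilon wins 6–5.
Epsilon vs Zeta: Epsilon is ranked higher on 5+1 = 6 ballots, Zeta on 5. Epsilon wins 6–5.
Epsilon vs Alpha: 2 to 9, Alpha.
Epsilon vs Beta: Epsilon preferred on 5 ballots; Beta wins 6–5.
Kappa vs Zeta: 7 to 4, Kappa.
Kappa vs Alpha: Kappa preferred on 1+2 = 3 ballots; Alpha wins 8–3.
Kappa vs Beta: Kappa is ranked higher on 5 ballots, Beta on 6. Beta wins 6–5.
Zeta vs Alpha: Zeta is ranked higher on 1+2 = 3 ballots, Alpha on 8. Alpha wins 8–3.
Zeta vs Beta: 1 for Zeta, 10 for Beta — Beta by 10–1.
Alpha vs Beta: Alpha preferred on 5 ballots; Beta wins 6–5.
Beta beats each of Tau, Epsilon, Kappa, Zeta, Alpha — Beta is the Condorcet winner.

Beta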